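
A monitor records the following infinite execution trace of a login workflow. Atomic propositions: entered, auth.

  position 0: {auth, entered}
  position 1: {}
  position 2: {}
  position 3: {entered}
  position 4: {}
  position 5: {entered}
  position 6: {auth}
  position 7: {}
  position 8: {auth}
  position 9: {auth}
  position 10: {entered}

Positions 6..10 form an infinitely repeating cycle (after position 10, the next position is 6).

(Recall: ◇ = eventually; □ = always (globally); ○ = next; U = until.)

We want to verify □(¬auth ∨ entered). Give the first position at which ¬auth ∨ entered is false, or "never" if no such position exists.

Check ¬auth ∨ entered at each position in order: 0 ✓, 1 ✓, 2 ✓, 3 ✓, 4 ✓, 5 ✓.
At position 6 the labels are {auth}, so ¬auth ∨ entered is false there. This is the first violation.

6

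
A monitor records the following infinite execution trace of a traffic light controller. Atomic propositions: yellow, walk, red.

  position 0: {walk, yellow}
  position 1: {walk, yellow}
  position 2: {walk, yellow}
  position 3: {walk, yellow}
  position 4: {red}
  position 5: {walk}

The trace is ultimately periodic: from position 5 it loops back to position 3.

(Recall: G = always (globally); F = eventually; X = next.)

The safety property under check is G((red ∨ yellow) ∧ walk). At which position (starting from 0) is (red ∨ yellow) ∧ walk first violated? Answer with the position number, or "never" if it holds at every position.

Check (red ∨ yellow) ∧ walk at each position in order: 0 ✓, 1 ✓, 2 ✓, 3 ✓.
At position 4 the labels are {red}, so (red ∨ yellow) ∧ walk is false there. This is the first violation.

4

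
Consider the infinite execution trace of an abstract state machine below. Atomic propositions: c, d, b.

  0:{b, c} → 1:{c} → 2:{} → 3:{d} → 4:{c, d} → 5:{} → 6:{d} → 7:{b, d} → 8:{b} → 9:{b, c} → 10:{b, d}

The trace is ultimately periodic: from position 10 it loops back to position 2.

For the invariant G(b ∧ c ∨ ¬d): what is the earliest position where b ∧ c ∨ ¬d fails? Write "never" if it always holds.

3

Check b ∧ c ∨ ¬d at each position in order: 0 ✓, 1 ✓, 2 ✓.
At position 3 the labels are {d}, so b ∧ c ∨ ¬d is false there. This is the first violation.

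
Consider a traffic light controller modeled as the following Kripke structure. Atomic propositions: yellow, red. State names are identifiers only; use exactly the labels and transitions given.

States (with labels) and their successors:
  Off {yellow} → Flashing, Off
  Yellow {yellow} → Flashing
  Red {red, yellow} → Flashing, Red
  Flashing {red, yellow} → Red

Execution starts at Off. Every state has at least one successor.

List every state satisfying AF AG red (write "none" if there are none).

{Yellow, Red, Flashing}

States satisfying AG red: {Red, Flashing}.
States satisfying AF AG red: {Yellow, Red, Flashing}.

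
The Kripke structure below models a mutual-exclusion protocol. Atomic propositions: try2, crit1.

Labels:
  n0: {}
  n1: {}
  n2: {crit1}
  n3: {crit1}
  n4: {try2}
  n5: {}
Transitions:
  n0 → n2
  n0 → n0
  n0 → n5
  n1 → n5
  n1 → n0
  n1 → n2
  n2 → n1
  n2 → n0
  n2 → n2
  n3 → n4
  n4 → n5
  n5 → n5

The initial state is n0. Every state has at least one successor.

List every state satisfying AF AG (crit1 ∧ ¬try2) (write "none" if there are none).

States satisfying AG (crit1 ∧ ¬try2): ∅.
States satisfying AF AG (crit1 ∧ ¬try2): ∅.

none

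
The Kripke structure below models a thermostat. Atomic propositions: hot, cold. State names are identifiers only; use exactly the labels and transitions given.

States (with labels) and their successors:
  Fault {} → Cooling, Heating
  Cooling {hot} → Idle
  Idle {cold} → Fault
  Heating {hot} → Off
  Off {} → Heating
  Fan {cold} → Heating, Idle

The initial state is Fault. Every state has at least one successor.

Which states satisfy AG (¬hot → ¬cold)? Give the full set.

States satisfying ¬hot → ¬cold: {Fault, Cooling, Heating, Off}.
States satisfying AG (¬hot → ¬cold): {Heating, Off}.

{Heating, Off}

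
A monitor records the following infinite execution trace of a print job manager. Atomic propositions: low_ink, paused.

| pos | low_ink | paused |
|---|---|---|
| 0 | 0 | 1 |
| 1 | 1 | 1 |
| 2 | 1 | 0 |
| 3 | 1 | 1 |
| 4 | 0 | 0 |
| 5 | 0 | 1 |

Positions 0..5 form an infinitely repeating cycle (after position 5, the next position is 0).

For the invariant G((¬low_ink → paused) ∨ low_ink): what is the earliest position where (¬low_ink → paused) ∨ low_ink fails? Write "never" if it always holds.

4

Check (¬low_ink → paused) ∨ low_ink at each position in order: 0 ✓, 1 ✓, 2 ✓, 3 ✓.
At position 4 the labels are {}, so (¬low_ink → paused) ∨ low_ink is false there. This is the first violation.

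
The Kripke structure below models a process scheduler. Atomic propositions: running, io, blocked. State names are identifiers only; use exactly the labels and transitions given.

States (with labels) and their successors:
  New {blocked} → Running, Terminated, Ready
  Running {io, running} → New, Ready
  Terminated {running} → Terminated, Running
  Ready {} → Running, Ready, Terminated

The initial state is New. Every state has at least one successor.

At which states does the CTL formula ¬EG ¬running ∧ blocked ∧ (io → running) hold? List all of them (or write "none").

none

States satisfying ¬running: {New, Ready}.
States satisfying EG ¬running: {New, Ready}.
States satisfying ¬EG ¬running: {Running, Terminated}.
States satisfying io → running: {New, Running, Terminated, Ready}.
States satisfying blocked ∧ (io → running): {New}.
States satisfying ¬EG ¬running ∧ blocked ∧ (io → running): ∅.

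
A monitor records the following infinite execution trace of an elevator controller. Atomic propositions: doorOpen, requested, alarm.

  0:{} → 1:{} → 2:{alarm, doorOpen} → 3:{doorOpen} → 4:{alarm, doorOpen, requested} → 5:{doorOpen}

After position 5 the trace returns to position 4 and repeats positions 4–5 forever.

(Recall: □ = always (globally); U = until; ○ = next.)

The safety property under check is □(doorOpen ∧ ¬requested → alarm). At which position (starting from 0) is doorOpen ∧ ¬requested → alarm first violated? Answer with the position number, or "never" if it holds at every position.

3

Check doorOpen ∧ ¬requested → alarm at each position in order: 0 ✓, 1 ✓, 2 ✓.
At position 3 the labels are {doorOpen}, so doorOpen ∧ ¬requested → alarm is false there. This is the first violation.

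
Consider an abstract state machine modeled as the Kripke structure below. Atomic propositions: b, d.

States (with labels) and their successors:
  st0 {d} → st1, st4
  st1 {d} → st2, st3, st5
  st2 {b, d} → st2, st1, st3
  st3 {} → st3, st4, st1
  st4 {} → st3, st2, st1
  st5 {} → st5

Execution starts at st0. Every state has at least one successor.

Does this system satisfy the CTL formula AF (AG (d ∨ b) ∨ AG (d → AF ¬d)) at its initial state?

States satisfying AG (d ∨ b) ∨ AG (d → AF ¬d): {st5}.
States satisfying AF (AG (d ∨ b) ∨ AG (d → AF ¬d)): {st5}.
There is a path from st0 along which AG (d ∨ b) ∨ AG (d → AF ¬d) never holds.
st0 ∉ Sat(AF (AG (d ∨ b) ∨ AG (d → AF ¬d))).

No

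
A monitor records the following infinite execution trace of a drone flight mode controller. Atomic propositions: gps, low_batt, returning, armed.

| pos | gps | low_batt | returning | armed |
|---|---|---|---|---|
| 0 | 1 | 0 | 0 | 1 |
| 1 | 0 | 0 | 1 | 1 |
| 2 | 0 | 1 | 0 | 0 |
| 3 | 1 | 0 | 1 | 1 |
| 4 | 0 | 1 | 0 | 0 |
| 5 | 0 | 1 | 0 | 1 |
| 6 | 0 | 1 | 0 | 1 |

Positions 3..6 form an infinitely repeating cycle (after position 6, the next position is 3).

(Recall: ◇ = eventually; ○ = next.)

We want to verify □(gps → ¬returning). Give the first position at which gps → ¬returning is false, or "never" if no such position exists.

3

Check gps → ¬returning at each position in order: 0 ✓, 1 ✓, 2 ✓.
At position 3 the labels are {armed, gps, returning}, so gps → ¬returning is false there. This is the first violation.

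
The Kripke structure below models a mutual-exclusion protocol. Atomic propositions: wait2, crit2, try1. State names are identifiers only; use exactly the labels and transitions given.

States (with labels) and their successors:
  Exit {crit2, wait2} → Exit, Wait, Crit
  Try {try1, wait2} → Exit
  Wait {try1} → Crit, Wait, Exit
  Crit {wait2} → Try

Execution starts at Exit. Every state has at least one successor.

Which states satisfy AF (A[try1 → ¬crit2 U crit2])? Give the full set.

States satisfying A[try1 → ¬crit2 U crit2]: {Exit, Try, Crit}.
States satisfying AF (A[try1 → ¬crit2 U crit2]): {Exit, Try, Crit}.

{Exit, Try, Crit}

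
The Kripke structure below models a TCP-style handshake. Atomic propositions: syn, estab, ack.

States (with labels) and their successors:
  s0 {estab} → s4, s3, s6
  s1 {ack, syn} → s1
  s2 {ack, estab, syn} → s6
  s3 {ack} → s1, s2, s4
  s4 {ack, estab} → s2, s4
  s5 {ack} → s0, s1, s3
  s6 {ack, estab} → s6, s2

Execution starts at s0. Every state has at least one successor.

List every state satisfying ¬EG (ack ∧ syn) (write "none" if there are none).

{s0, s2, s3, s4, s5, s6}

States satisfying ack ∧ syn: {s1, s2}.
States satisfying EG (ack ∧ syn): {s1}.
States satisfying ¬EG (ack ∧ syn): {s0, s2, s3, s4, s5, s6}.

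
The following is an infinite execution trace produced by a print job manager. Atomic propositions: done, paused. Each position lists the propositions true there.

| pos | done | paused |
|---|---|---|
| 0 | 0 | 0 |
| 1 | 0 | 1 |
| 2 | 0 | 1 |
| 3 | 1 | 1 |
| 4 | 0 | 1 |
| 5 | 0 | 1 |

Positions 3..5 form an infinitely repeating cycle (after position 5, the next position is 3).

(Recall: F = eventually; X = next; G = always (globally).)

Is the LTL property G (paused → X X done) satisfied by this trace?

paused → X X done must hold at every position from 0 onward. It fails at position 2, so G (paused → X X done) is false.
Positions where paused holds: 1, 2, 3, 4, 5.
Check X X done at each: 1→ok, 2→fails, 3→fails, 4→ok, 5→fails.

Violated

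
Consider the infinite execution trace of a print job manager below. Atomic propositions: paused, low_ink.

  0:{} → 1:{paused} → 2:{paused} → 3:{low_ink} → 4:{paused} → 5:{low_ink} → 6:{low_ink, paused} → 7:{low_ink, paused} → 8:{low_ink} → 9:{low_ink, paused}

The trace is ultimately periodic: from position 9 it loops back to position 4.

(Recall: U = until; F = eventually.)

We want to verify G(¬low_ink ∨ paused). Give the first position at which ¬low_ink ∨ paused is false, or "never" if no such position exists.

3

Check ¬low_ink ∨ paused at each position in order: 0 ✓, 1 ✓, 2 ✓.
At position 3 the labels are {low_ink}, so ¬low_ink ∨ paused is false there. This is the first violation.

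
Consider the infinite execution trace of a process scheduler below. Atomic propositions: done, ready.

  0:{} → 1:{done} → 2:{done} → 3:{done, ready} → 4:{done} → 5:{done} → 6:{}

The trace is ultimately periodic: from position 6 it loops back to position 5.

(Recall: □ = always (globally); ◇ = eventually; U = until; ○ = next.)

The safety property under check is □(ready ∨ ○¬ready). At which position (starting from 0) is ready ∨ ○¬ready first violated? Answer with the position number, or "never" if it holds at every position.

2

Check ready ∨ ○¬ready at each position in order: 0 ✓, 1 ✓.
At position 2 the labels are {done} and the next position 3 has {done, ready}, so ready ∨ ○¬ready is false there. This is the first violation.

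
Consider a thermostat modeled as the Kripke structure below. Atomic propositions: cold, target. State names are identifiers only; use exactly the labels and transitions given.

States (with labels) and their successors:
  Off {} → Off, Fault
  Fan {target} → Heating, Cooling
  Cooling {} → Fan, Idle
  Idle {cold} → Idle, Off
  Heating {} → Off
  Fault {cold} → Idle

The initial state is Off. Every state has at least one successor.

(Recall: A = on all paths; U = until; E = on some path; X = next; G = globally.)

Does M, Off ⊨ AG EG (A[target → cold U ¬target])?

Holds

States satisfying EG (A[target → cold U ¬target]): {Off, Cooling, Idle, Heating, Fault}.
States satisfying AG EG (A[target → cold U ¬target]): {Off, Idle, Heating, Fault}.
Every state reachable from Off satisfies EG (A[target → cold U ¬target]).
Off ∈ Sat(AG EG (A[target → cold U ¬target])).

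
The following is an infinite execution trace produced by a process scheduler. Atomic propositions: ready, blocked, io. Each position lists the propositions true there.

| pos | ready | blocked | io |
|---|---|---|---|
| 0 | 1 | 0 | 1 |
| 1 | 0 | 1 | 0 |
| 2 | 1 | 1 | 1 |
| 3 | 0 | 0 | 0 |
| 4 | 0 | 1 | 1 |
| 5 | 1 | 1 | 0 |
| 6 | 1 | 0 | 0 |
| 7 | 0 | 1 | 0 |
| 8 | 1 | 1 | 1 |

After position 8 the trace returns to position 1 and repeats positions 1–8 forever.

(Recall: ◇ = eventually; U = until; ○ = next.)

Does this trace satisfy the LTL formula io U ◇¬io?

Holds

Walking from position 0: ◇¬io first holds at position 0, and io holds at every earlier position along the way, so io U ◇¬io holds.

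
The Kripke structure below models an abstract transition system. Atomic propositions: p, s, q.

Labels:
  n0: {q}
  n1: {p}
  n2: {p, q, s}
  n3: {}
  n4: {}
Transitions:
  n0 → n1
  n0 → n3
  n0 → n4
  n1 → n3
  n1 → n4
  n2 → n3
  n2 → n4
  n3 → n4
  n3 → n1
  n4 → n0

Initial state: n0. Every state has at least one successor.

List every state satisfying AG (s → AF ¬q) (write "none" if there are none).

{n0, n1, n2, n3, n4}

States satisfying s → AF ¬q: {n0, n1, n2, n3, n4}.
States satisfying AG (s → AF ¬q): {n0, n1, n2, n3, n4}.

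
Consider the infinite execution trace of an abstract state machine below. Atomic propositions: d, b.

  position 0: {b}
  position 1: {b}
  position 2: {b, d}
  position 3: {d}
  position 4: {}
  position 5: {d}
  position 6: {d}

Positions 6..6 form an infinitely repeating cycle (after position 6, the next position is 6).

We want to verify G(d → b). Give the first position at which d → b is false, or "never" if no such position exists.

3

Check d → b at each position in order: 0 ✓, 1 ✓, 2 ✓.
At position 3 the labels are {d}, so d → b is false there. This is the first violation.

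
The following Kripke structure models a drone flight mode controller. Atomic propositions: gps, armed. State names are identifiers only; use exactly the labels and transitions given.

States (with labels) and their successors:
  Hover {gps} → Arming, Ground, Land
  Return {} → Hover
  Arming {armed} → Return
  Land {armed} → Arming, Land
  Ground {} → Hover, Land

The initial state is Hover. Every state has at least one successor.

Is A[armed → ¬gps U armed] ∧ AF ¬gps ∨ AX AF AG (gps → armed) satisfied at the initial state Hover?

No

States satisfying armed → ¬gps: {Hover, Return, Arming, Land, Ground}.
States satisfying armed: {Arming, Land}.
States satisfying A[armed → ¬gps U armed]: {Arming, Land}.
States satisfying ¬gps: {Return, Arming, Land, Ground}.
States satisfying AF ¬gps: {Hover, Return, Arming, Land, Ground}.
States satisfying A[armed → ¬gps U armed] ∧ AF ¬gps: {Arming, Land}.
States satisfying AF AG (gps → armed): ∅.
States satisfying AX AF AG (gps → armed): ∅.
States satisfying A[armed → ¬gps U armed] ∧ AF ¬gps ∨ AX AF AG (gps → armed): {Arming, Land}.
Hover ∉ Sat(A[armed → ¬gps U armed] ∧ AF ¬gps ∨ AX AF AG (gps → armed)).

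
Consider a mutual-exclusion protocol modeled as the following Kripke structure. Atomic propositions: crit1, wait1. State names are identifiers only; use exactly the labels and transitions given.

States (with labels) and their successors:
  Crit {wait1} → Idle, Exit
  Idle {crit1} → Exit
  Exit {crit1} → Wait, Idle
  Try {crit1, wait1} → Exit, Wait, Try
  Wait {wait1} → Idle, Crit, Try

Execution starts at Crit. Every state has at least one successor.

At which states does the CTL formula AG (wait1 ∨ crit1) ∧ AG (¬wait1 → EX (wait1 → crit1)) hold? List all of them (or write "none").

States satisfying wait1 ∨ crit1: {Crit, Idle, Exit, Try, Wait}.
States satisfying AG (wait1 ∨ crit1): {Crit, Idle, Exit, Try, Wait}.
States satisfying ¬wait1 → EX (wait1 → crit1): {Crit, Idle, Exit, Try, Wait}.
States satisfying AG (¬wait1 → EX (wait1 → crit1)): {Crit, Idle, Exit, Try, Wait}.
States satisfying AG (wait1 ∨ crit1) ∧ AG (¬wait1 → EX (wait1 → crit1)): {Crit, Idle, Exit, Try, Wait}.

{Crit, Idle, Exit, Try, Wait}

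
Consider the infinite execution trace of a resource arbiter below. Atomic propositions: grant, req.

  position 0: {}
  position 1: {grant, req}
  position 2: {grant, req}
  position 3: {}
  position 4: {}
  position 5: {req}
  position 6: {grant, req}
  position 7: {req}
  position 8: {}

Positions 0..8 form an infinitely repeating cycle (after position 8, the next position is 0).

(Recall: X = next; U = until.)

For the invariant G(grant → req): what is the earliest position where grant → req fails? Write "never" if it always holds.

never

grant → req holds at every position 0..8, and those are all the positions the trace ever visits, so the invariant G(grant → req) is never violated.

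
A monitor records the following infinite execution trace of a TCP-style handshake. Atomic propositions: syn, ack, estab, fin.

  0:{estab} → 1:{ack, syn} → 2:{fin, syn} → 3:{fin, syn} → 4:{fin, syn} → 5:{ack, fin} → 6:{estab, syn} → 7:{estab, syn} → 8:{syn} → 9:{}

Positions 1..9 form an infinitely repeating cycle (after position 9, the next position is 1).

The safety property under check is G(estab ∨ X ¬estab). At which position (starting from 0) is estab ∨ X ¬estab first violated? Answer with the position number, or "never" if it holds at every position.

Check estab ∨ X ¬estab at each position in order: 0 ✓, 1 ✓, 2 ✓, 3 ✓, 4 ✓.
At position 5 the labels are {ack, fin} and the next position 6 has {estab, syn}, so estab ∨ X ¬estab is false there. This is the first violation.

5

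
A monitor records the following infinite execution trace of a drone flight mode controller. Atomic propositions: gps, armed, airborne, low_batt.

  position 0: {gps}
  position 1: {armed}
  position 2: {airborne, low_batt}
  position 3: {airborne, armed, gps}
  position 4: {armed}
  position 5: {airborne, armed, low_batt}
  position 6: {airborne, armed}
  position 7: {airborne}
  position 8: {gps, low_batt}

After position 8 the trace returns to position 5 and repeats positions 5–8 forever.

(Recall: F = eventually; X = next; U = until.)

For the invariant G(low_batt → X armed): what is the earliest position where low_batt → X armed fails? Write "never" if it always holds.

never

low_batt → X armed holds at every position 0..8, and those are all the positions the trace ever visits, so the invariant G(low_batt → X armed) is never violated.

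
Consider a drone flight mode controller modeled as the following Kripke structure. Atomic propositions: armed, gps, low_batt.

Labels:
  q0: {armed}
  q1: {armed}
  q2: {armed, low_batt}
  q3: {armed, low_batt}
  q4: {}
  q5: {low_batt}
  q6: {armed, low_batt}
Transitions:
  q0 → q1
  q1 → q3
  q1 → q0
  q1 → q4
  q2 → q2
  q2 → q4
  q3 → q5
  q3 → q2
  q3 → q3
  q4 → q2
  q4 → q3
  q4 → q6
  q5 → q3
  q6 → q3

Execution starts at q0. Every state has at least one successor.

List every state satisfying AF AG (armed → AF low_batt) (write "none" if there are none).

States satisfying AG (armed → AF low_batt): {q2, q3, q4, q5, q6}.
States satisfying AF AG (armed → AF low_batt): {q2, q3, q4, q5, q6}.

{q2, q3, q4, q5, q6}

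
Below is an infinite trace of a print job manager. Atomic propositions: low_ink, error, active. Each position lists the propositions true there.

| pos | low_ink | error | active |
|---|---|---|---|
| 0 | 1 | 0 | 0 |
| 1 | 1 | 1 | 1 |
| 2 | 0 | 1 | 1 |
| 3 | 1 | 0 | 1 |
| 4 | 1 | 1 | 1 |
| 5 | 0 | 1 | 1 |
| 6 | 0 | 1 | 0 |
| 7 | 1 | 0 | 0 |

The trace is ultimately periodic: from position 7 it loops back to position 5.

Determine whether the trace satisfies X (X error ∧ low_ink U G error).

Violated

The position after 0 is 1; X error ∧ low_ink U G error is false there.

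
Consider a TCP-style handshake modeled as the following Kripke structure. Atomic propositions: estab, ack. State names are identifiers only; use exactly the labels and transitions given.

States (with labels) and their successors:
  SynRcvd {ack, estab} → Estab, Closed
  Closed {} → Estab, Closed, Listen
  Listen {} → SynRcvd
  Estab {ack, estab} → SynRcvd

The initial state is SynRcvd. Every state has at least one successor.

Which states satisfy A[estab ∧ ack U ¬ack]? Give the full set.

{Closed, Listen}

States satisfying estab ∧ ack: {SynRcvd, Estab}.
States satisfying ¬ack: {Closed, Listen}.
States satisfying A[estab ∧ ack U ¬ack]: {Closed, Listen}.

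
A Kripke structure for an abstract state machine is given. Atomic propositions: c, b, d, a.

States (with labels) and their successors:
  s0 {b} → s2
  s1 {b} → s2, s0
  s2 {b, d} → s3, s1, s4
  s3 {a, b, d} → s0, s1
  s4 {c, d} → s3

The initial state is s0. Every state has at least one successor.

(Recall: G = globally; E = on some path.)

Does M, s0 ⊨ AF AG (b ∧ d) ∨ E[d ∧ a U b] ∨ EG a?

Yes

States satisfying AG (b ∧ d): ∅.
States satisfying AF AG (b ∧ d): ∅.
States satisfying d ∧ a: {s3}.
States satisfying b: {s0, s1, s2, s3}.
States satisfying E[d ∧ a U b]: {s0, s1, s2, s3}.
States satisfying a: {s3}.
States satisfying EG a: ∅.
States satisfying E[d ∧ a U b] ∨ EG a: {s0, s1, s2, s3}.
States satisfying AF AG (b ∧ d) ∨ E[d ∧ a U b] ∨ EG a: {s0, s1, s2, s3}.
s0 ∈ Sat(AF AG (b ∧ d) ∨ E[d ∧ a U b] ∨ EG a).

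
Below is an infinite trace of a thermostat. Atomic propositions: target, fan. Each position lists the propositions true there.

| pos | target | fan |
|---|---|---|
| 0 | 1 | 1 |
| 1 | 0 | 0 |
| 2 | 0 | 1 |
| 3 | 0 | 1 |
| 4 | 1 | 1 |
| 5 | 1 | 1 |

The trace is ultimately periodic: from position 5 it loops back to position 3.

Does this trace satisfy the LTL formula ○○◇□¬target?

Violated

The position after 0 is 1; ○◇□¬target is false there.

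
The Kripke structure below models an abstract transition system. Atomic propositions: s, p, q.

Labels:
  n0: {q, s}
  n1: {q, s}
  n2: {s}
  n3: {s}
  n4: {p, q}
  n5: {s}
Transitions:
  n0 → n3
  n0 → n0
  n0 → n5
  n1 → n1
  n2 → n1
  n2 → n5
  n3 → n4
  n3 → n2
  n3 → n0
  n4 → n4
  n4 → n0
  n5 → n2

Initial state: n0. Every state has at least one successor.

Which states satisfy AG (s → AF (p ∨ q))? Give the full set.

{n1}

States satisfying s → AF (p ∨ q): {n0, n1, n4}.
States satisfying AG (s → AF (p ∨ q)): {n1}.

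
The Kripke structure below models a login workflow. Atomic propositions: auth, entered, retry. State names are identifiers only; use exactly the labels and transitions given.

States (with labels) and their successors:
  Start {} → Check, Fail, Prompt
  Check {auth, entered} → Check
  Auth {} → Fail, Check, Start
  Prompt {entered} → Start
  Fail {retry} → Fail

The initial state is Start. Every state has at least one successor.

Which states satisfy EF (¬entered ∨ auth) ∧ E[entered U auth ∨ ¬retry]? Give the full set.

States satisfying ¬entered ∨ auth: {Start, Check, Auth, Fail}.
States satisfying EF (¬entered ∨ auth): {Start, Check, Auth, Prompt, Fail}.
States satisfying entered: {Check, Prompt}.
States satisfying auth ∨ ¬retry: {Start, Check, Auth, Prompt}.
States satisfying E[entered U auth ∨ ¬retry]: {Start, Check, Auth, Prompt}.
States satisfying EF (¬entered ∨ auth) ∧ E[entered U auth ∨ ¬retry]: {Start, Check, Auth, Prompt}.

{Start, Check, Auth, Prompt}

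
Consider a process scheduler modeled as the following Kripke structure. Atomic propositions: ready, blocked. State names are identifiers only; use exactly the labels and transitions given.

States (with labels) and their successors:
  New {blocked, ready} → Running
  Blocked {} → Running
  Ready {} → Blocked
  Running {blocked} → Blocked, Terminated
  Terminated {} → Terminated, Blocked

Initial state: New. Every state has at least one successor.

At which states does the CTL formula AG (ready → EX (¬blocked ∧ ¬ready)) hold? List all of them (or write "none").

{Blocked, Ready, Running, Terminated}

States satisfying ready → EX (¬blocked ∧ ¬ready): {Blocked, Ready, Running, Terminated}.
States satisfying AG (ready → EX (¬blocked ∧ ¬ready)): {Blocked, Ready, Running, Terminated}.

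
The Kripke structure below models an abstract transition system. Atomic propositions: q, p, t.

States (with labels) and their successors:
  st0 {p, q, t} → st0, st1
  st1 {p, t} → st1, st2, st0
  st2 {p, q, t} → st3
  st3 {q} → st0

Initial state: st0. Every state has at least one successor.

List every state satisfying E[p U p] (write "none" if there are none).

{st0, st1, st2}

States satisfying p: {st0, st1, st2}.
States satisfying E[p U p]: {st0, st1, st2}.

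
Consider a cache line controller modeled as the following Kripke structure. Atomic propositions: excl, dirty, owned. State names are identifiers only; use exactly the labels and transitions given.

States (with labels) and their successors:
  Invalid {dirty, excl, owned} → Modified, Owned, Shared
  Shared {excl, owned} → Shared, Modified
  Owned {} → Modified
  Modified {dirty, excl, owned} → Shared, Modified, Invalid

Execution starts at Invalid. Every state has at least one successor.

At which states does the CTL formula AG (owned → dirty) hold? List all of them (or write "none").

States satisfying owned → dirty: {Invalid, Owned, Modified}.
States satisfying AG (owned → dirty): ∅.

none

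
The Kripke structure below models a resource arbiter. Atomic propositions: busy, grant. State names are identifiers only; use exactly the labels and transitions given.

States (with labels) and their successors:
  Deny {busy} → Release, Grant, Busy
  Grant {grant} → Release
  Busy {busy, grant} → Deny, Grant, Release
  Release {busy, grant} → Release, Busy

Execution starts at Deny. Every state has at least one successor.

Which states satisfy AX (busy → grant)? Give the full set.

States satisfying busy → grant: {Grant, Busy, Release}.
States satisfying AX (busy → grant): {Deny, Grant, Release}.

{Deny, Grant, Release}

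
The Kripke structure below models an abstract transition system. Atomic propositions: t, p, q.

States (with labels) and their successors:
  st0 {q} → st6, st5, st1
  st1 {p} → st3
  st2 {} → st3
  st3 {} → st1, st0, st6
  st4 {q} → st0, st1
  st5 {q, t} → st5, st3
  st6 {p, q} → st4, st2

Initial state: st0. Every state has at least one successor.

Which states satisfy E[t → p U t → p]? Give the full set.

{st0, st1, st2, st3, st4, st6}

States satisfying t → p: {st0, st1, st2, st3, st4, st6}.
States satisfying E[t → p U t → p]: {st0, st1, st2, st3, st4, st6}.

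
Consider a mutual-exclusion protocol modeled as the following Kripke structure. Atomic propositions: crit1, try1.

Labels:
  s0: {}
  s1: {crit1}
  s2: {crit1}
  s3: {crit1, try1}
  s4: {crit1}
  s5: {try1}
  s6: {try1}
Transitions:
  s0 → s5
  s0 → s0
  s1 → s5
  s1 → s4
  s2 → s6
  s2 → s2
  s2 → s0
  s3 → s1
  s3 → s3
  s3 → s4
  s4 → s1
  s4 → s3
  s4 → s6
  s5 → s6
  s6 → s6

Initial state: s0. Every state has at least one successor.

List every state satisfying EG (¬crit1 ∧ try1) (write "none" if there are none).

{s5, s6}

States satisfying ¬crit1 ∧ try1: {s5, s6}.
States satisfying EG (¬crit1 ∧ try1): {s5, s6}.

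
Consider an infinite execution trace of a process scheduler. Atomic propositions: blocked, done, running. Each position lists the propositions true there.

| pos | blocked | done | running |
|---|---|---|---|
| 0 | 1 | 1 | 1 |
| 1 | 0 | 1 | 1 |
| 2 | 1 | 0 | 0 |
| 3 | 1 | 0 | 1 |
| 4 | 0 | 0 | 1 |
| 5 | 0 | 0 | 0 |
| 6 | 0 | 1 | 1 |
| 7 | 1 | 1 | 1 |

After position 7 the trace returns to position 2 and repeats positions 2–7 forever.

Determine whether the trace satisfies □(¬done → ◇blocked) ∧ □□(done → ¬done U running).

Yes

¬done → ◇blocked holds at every position 0..7, and those are all positions ever visited, so □(¬done → ◇blocked) holds.
Positions where ¬done holds: 2, 3, 4, 5.
Check ◇blocked at each: 2→ok, 3→ok, 4→ok, 5→ok.
□(done → ¬done U running) holds at every position 0..7, and those are all positions ever visited, so □□(done → ¬done U running) holds.
At position 0: □(¬done → ◇blocked) is true; □□(done → ¬done U running) is true; so □(¬done → ◇blocked) ∧ □□(done → ¬done U running) is true.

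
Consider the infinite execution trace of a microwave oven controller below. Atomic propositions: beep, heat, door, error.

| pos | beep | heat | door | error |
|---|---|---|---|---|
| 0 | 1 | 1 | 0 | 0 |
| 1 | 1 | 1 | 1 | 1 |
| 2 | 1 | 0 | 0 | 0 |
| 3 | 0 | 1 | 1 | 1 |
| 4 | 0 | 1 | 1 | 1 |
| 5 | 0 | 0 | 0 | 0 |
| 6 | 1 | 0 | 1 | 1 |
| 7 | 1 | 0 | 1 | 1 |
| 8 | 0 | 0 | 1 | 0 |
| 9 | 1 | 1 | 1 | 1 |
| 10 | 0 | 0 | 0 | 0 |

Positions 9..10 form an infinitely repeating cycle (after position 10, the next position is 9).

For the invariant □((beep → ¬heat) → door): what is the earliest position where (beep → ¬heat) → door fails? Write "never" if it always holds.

Check (beep → ¬heat) → door at each position in order: 0 ✓, 1 ✓.
At position 2 the labels are {beep}, so (beep → ¬heat) → door is false there. This is the first violation.

2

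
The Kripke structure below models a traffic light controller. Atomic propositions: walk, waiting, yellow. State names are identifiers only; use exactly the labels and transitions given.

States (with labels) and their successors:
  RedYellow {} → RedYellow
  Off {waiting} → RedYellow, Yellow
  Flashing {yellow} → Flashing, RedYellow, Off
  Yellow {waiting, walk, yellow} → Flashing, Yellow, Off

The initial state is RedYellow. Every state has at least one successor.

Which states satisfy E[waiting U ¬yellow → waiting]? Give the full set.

{Off, Flashing, Yellow}

States satisfying waiting: {Off, Yellow}.
States satisfying ¬yellow → waiting: {Off, Flashing, Yellow}.
States satisfying E[waiting U ¬yellow → waiting]: {Off, Flashing, Yellow}.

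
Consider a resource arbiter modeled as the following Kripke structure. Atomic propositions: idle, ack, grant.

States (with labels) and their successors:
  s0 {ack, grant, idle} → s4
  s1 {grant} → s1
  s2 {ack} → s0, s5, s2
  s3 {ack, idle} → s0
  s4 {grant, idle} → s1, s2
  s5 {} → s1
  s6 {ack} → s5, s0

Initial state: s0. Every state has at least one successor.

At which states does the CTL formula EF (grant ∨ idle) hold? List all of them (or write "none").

States satisfying grant ∨ idle: {s0, s1, s3, s4}.
States satisfying EF (grant ∨ idle): {s0, s1, s2, s3, s4, s5, s6}.

{s0, s1, s2, s3, s4, s5, s6}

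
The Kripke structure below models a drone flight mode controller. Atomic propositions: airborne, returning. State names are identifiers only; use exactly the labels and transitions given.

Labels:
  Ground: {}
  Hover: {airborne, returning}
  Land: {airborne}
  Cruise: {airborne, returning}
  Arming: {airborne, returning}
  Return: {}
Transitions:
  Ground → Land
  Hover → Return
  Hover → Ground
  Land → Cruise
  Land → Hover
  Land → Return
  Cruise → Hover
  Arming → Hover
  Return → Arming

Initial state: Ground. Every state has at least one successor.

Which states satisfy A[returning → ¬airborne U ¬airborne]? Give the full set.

{Ground, Return}

States satisfying returning → ¬airborne: {Ground, Land, Return}.
States satisfying ¬airborne: {Ground, Return}.
States satisfying A[returning → ¬airborne U ¬airborne]: {Ground, Return}.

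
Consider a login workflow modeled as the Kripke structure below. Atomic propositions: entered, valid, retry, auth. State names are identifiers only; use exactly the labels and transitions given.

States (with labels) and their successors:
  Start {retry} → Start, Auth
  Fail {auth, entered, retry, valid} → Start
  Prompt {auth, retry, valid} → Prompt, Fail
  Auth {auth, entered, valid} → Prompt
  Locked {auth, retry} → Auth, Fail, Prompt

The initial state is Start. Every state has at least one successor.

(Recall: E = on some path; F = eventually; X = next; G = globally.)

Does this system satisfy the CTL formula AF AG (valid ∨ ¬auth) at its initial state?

States satisfying AG (valid ∨ ¬auth): {Start, Fail, Prompt, Auth}.
States satisfying AF AG (valid ∨ ¬auth): {Start, Fail, Prompt, Auth, Locked}.
Start ∈ Sat(AF AG (valid ∨ ¬auth)).

Holds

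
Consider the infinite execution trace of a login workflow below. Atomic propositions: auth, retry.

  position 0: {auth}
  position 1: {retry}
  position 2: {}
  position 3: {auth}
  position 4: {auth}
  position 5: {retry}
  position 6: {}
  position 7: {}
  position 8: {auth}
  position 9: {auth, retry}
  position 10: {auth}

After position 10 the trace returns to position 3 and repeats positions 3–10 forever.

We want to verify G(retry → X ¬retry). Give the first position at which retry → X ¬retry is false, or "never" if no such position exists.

retry → X ¬retry holds at every position 0..10, and those are all the positions the trace ever visits, so the invariant G(retry → X ¬retry) is never violated.

never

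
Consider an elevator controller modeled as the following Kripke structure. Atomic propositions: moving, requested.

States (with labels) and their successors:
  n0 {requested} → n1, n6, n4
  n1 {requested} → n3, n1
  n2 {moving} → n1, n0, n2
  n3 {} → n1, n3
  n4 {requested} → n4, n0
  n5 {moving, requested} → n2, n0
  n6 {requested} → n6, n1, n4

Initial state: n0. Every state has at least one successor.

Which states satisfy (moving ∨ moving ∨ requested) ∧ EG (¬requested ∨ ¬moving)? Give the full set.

{n0, n1, n2, n4, n6}

States satisfying moving ∨ requested: {n0, n1, n2, n4, n5, n6}.
States satisfying moving ∨ moving ∨ requested: {n0, n1, n2, n4, n5, n6}.
States satisfying ¬requested ∨ ¬moving: {n0, n1, n2, n3, n4, n6}.
States satisfying EG (¬requested ∨ ¬moving): {n0, n1, n2, n3, n4, n6}.
States satisfying (moving ∨ moving ∨ requested) ∧ EG (¬requested ∨ ¬moving): {n0, n1, n2, n4, n6}.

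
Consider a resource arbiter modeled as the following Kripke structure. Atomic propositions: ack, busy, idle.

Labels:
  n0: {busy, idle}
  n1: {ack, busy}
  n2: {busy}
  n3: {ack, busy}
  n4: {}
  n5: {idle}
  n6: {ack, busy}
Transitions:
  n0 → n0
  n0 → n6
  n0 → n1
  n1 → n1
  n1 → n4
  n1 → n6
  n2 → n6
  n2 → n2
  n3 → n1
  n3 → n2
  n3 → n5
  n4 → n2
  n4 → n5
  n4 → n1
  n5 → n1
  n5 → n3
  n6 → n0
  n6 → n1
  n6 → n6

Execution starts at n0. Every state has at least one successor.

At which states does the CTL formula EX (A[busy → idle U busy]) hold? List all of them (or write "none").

{n0, n1, n2, n3, n4, n5, n6}

States satisfying A[busy → idle U busy]: {n0, n1, n2, n3, n4, n5, n6}.
States satisfying EX (A[busy → idle U busy]): {n0, n1, n2, n3, n4, n5, n6}.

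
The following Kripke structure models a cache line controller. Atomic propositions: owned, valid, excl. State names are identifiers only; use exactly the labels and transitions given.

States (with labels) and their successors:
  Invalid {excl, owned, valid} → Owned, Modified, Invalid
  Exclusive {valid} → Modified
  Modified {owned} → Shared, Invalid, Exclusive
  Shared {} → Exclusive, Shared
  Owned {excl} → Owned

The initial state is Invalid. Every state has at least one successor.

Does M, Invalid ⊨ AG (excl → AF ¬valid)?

States satisfying excl → AF ¬valid: {Exclusive, Modified, Shared, Owned}.
States satisfying AG (excl → AF ¬valid): {Owned}.
Invalid is reachable from Invalid and violates excl → AF ¬valid, so AG fails at Invalid.
Invalid ∉ Sat(AG (excl → AF ¬valid)).

No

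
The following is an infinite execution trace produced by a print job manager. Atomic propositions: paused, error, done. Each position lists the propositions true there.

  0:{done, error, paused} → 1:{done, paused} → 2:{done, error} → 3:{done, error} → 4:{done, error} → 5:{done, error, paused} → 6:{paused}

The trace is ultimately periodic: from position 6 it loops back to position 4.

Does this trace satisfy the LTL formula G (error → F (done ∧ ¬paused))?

Satisfied

error → F (done ∧ ¬paused) holds at every position 0..6, and those are all positions ever visited, so G (error → F (done ∧ ¬paused)) holds.
Positions where error holds: 0, 2, 3, 4, 5.
Check F (done ∧ ¬paused) at each: 0→ok, 2→ok, 3→ok, 4→ok, 5→ok.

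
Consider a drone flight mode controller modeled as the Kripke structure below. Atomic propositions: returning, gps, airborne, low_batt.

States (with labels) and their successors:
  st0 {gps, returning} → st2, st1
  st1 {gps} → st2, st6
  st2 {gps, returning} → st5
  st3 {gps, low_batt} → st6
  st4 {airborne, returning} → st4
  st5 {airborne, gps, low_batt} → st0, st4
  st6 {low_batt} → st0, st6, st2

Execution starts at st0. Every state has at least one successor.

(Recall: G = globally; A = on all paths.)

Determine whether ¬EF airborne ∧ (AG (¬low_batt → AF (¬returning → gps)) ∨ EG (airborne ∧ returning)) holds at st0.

No

States satisfying airborne: {st4, st5}.
States satisfying EF airborne: {st0, st1, st2, st3, st4, st5, st6}.
States satisfying ¬EF airborne: ∅.
States satisfying ¬low_batt → AF (¬returning → gps): {st0, st1, st2, st3, st4, st5, st6}.
States satisfying AG (¬low_batt → AF (¬returning → gps)): {st0, st1, st2, st3, st4, st5, st6}.
States satisfying airborne ∧ returning: {st4}.
States satisfying EG (airborne ∧ returning): {st4}.
States satisfying ¬EF airborne ∧ (AG (¬low_batt → AF (¬returning → gps)) ∨ EG (airborne ∧ returning)): ∅.
st0 ∉ Sat(¬EF airborne ∧ (AG (¬low_batt → AF (¬returning → gps)) ∨ EG (airborne ∧ returning))).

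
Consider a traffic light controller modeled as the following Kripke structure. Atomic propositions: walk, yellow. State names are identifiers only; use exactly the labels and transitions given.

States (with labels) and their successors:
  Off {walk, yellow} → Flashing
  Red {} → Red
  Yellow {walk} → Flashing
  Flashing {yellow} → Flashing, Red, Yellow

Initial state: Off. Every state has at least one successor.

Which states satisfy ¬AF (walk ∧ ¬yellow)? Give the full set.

States satisfying walk ∧ ¬yellow: {Yellow}.
States satisfying AF (walk ∧ ¬yellow): {Yellow}.
States satisfying ¬AF (walk ∧ ¬yellow): {Off, Red, Flashing}.

{Off, Red, Flashing}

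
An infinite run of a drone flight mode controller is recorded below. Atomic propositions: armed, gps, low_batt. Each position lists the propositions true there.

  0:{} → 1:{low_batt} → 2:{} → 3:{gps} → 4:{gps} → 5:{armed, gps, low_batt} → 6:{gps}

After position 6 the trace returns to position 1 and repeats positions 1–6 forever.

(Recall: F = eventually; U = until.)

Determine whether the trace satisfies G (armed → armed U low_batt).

Yes

armed → armed U low_batt holds at every position 0..6, and those are all positions ever visited, so G (armed → armed U low_batt) holds.
Positions where armed holds: 5.
Check armed U low_batt at each: 5→ok.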